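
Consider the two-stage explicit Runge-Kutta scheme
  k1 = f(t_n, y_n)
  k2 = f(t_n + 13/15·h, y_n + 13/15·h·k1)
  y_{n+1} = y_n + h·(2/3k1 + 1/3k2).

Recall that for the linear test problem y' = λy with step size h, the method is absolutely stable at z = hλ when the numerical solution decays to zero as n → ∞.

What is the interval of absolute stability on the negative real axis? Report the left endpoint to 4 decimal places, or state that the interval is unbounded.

z∈(-3.4615,0).

On y'=λy, z=hλ:
  k1=λy_n ⇒ h·k1=z·y_n;  k2=λ(1+13/15z)y_n ⇒ h·k2=z(1+13/15z)y_n
  y_{n+1}/y_n = 1 + 2/3z + 1/3z(1+13/15z) = 1 + z + 13/45z²
  ⇒ R(z) = 1 + z + 13/45z².

Need |R(x)|<1, x<0.
x=-1.25: |R|=0.2014
R=1: x+13/45x²=0 ⇒ x=−45/13=-3.4615; min R=1−1/(4·13/45)=0.1346>−1
Confirm numerically:
  x=-3.393: |R|=0.93282 <1
  x=-3.155: |R|=0.72061 <1
  x=-1.935: |R|=0.14666 <1
  x=-3.957: |R|=1.56638 >1
  x=-3.585: |R|=1.12786 >1
  x=-3.556: |R|=1.09704 >1
Interval (-3.4615, 0).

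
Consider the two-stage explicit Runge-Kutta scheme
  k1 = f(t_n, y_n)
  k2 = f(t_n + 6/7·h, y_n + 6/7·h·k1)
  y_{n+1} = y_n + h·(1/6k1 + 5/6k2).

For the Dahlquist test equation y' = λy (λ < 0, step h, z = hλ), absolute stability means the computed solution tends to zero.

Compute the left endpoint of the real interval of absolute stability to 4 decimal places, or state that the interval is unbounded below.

On y'=λy, z=hλ:
  k1=λy_n ⇒ h·k1=z·y_n;  k2=λ(1+6/7z)y_n ⇒ h·k2=z(1+6/7z)y_n
  y_{n+1}/y_n = 1 + 1/6z + 5/6z(1+6/7z) = 1 + z + 5/7z²
  Hence R(z) = 1 + z + 5/7z².

Solve |R(x)|<1 on ℝ⁻.
x=-0.77: |R|=0.6535
R=1: x+5/7x²=0 ⇒ x=−7/5=-1.4000; min R=1−1/(4·5/7)=0.6500>−1
Confirm numerically:
  x=-1.246: |R|=0.86294 <1
  x=-1.174: |R|=0.81048 <1
  x=-0.707: |R|=0.65004 <1
  x=-0.652: |R|=0.65165 <1
  x=-1.905: |R|=1.68716 >1
  x=-1.716: |R|=1.38733 >1
Stable set (-1.4000, 0).

z* = -1.4000.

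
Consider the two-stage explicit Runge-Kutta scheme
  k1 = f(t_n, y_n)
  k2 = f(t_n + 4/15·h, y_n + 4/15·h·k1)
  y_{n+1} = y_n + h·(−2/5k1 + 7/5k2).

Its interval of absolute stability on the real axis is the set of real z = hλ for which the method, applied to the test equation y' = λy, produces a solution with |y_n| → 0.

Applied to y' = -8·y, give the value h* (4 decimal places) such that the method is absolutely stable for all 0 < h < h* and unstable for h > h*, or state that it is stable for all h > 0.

(-2.6786,0); λ=-8 ⇒ h* = (75/28)/8 = 0.3348.

With y'=λy (z=hλ):
  k1=λy_n ⇒ h·k1=z·y_n;  k2=λ(1+4/15z)y_n ⇒ h·k2=z(1+4/15z)y_n
  y_{n+1}/y_n = 1 − 2/5z + 7/5z(1+4/15z) = 1 + z + 28/75z²
  Hence R(z) = 1 + z + 28/75z².

Need |R(x)|<1, x<0.
x=-0.77: |R|=0.4513
R=1: x+28/75x²=0 ⇒ x=−75/28=-2.6786; min R=1−1/(4·28/75)=0.3304>−1
Confirm numerically:
  x=-2.633: |R|=0.95520 <1
  x=-2.534: |R|=0.86323 <1
  x=-2.037: |R|=0.51210 <1
  x=-2.013: |R|=0.49981 <1
  x=-3.256: |R|=1.70191 >1
  x=-2.848: |R|=1.18015 >1
Stable set (-2.6786, 0).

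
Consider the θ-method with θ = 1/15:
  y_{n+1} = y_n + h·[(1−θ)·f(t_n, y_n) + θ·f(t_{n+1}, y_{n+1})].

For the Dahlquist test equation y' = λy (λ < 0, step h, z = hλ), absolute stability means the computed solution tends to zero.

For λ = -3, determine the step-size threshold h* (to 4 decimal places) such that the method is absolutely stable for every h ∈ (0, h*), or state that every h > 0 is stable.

(-2.3077,0); λ=-3 ⇒ h* = (30/13)/3 = 0.7692.

Test eqn y'=λy, z=hλ:
  y_{n+1} = y_n + z·[14/15·y_n + 1/15·y_{n+1}] ⇒ (1 − 1/15z)y_{n+1} = (1 + 14/15z)y_n
  R(z) = (1 + 14/15z)/(1 − 1/15z).

Solve |R(x)|<1 on ℝ⁻.
x=-0.95: |R|=0.1066
R=−1: 1+14/15x = −1+1/15x ⇒ -13/15x=2 ⇒ x=2/(-13/15)=-2.3077
Confirm numerically:
  x=-1.919: |R|=0.70134 <1
  x=-1.470: |R|=0.33880 <1
  x=-1.035: |R|=0.03181 <1
  x=-2.710: |R|=1.29531 >1
  x=-2.620: |R|=1.23042 >1
  x=-2.535: |R|=1.16852 >1
Stable set (-2.3077, 0).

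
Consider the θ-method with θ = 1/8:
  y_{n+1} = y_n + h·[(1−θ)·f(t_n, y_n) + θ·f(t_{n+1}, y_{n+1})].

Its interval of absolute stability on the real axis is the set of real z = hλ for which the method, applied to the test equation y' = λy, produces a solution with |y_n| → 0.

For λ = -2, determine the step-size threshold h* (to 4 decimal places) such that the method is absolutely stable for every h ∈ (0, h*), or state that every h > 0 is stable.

(-2.6667,0); λ=-2 ⇒ h* = (8/3)/2 = 1.3333.

On y'=λy, z=hλ:
  y_{n+1} = y_n + z·[7/8·y_n + 1/8·y_{n+1}] ⇒ (1 − 1/8z)y_{n+1} = (1 + 7/8z)y_n
  R(z) = (1 + 7/8z)/(1 − 1/8z).

Boundary: |R(x)|=1, x<0.
x=-1.56: |R|=0.3054
R=−1: 1+7/8x = −1+1/8x ⇒ -3/4x=2 ⇒ x=2/(-3/4)=-2.6667
Confirm numerically:
  x=-2.399: |R|=0.84556 <1
  x=-1.957: |R|=0.57236 <1
  x=-1.633: |R|=0.35617 <1
  x=-1.252: |R|=0.08258 <1
  x=-3.148: |R|=1.25906 >1
  x=-3.087: |R|=1.22747 >1
  x=-2.867: |R|=1.11061 >1
Interval (-2.6667, 0).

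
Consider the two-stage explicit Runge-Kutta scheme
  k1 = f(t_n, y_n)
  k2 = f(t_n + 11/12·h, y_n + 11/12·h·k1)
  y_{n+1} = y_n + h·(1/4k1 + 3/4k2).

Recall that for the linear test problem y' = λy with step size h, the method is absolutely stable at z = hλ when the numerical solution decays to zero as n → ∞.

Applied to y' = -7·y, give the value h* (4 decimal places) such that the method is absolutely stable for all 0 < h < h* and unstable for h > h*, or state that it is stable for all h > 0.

Set f=λy, z=hλ:
  k1=λy_n ⇒ h·k1=z·y_n;  k2=λ(1+11/12z)y_n ⇒ h·k2=z(1+11/12z)y_n
  y_{n+1}/y_n = 1 + 1/4z + 3/4z(1+11/12z) = 1 + z + 11/16z²
  Hence R(z) = 1 + z + 11/16z².

Solve |R(x)|<1 on ℝ⁻.
x=-1.38: |R|=0.9293
R=1: x+11/16x²=0 ⇒ x=−16/11=-1.4545; min R=1−1/(4·11/16)=0.6364>−1
Confirm numerically:
  x=-1.358: |R|=0.90986 <1
  x=-1.096: |R|=0.72984 <1
  x=-0.607: |R|=0.64631 <1
  x=-1.988: |R|=1.72910 >1
  x=-1.877: |R|=1.54515 >1
Stable set (-1.4545, 0).

(-1.4545,0); λ=-7 ⇒ h* = (16/11)/7 = 0.2078.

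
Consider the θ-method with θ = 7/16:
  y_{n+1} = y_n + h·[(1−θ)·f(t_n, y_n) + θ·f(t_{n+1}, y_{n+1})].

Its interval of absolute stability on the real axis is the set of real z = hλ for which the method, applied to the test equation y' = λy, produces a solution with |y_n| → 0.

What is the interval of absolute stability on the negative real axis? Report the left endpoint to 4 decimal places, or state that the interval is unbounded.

(-16.0000, 0).

Set f=λy, z=hλ:
  y_{n+1} = y_n + z·[9/16·y_n + 7/16·y_{n+1}] ⇒ (1 − 7/16z)y_{n+1} = (1 + 9/16z)y_n
  so R(z) = (1 + 9/16z)/(1 − 7/16z).

Need |R(x)|<1, x<0.
x=-0.93: |R|=0.3390
R=−1: 1+9/16x = −1+7/16x ⇒ -1/8x=2 ⇒ x=2/(-1/8)=-16.0000
Confirm numerically:
  x=-15.655: |R|=0.99451 <1
  x=-12.546: |R|=0.93346 <1
  x=-12.294: |R|=0.92737 <1
  x=-16.502: |R|=1.00763 >1
  x=-16.233: |R|=1.00359 >1
  x=-16.178: |R|=1.00275 >1
Stable set (-16.0000, 0).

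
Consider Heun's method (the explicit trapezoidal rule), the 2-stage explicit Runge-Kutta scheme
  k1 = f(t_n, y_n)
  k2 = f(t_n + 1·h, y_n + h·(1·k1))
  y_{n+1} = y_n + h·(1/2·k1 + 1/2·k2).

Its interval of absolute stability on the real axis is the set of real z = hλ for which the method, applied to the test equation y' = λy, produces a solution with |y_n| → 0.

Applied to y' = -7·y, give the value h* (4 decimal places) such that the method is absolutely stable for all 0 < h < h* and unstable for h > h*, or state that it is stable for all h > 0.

(-2.0000,0); λ=-7 ⇒ h* = 0.2857.

Test eqn y'=λy, z=hλ:
  order 2, 2-stage ⇒ R(z)=1+z+z^2/2
  (e.g. R(-1.17)=0.51445, |R|=0.51445)

Boundary: |R(x)|=1, x<0.
x=-1.17: |R|=0.5144
|R(-2.03)|=1.0304 |R(-0.74)|=0.5338 |R(-0.71)|=0.5421
Bisect:
  x_lo=-2.7186 |R|=1.9767  x_hi=-0.0669 |R|=0.9353
  mid=-1.39275 |R|=0.57712 →hi
  mid=-2.05566 |R|=1.05721 →lo
  mid=-1.72420 |R|=0.76223 →hi
  mid=-1.88993 |R|=0.89599 →hi
  mid=-1.97279 |R|=0.97316 →hi
  mid=-2.01423 |R|=1.01433 →lo
  mid=-1.99351 |R|=0.99353 →hi
  ...
  [-2.00015,-1.99998] ⇒ x*=-2.0000
Interval (-2.0000, 0).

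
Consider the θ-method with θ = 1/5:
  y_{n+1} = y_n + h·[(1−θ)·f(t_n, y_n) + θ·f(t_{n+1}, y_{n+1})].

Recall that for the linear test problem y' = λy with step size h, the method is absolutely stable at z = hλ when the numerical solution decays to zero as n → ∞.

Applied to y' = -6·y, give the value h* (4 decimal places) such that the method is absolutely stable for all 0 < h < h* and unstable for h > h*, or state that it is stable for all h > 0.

Set f=λy, z=hλ:
  y_{n+1} = y_n + z·[4/5·y_n + 1/5·y_{n+1}] ⇒ (1 − 1/5z)y_{n+1} = (1 + 4/5z)y_n
  R(z) = (1 + 4/5z)/(1 − 1/5z).

Boundary: |R(x)|=1, x<0.
x=-0.91: |R|=0.2301
R=−1: 1+4/5x = −1+1/5x ⇒ -3/5x=2 ⇒ x=2/(-3/5)=-3.3333
Confirm numerically:
  x=-3.177: |R|=0.94264 <1
  x=-1.588: |R|=0.20522 <1
  x=-1.510: |R|=0.15975 <1
  x=-1.506: |R|=0.15739 <1
  x=-3.928: |R|=1.19982 >1
  x=-3.798: |R|=1.15845 >1
Interval (-3.3333, 0).

(-3.3333,0); λ=-6 ⇒ h* = (10/3)/6 = 0.5556.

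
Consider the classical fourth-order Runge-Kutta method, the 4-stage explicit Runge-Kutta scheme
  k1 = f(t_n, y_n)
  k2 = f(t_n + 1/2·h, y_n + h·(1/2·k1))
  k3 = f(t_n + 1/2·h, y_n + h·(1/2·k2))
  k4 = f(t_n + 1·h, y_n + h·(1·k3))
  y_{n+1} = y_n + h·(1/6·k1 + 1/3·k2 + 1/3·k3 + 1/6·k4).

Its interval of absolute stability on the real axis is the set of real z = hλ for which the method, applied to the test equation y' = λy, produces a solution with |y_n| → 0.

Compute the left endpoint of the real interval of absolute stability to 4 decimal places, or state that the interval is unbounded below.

left endpoint -2.7853.

Test eqn y'=λy, z=hλ:
  order 4, 4-stage ⇒ R(z)=1+z+z^2/2+z^3/6+z^4/24
  (e.g. R(-1.46)=0.27643, |R|=0.27643)

Boundary: |R(x)|=1, x<0.
x=-1.46: |R|=0.2764
|R(-2.92)|=1.2228 |R(-1.44)|=0.2783 |R(-1.4)|=0.2827
Bisect:
  x_lo=-3.6664 |R|=3.3699  x_hi=-0.3769 |R|=0.6860
  mid=-2.02167 |R|=0.34079 →hi
  mid=-2.84405 |R|=1.09226 →lo
  mid=-2.43286 |R|=0.58628 →hi
  mid=-2.63845 |R|=0.80026 →hi
  mid=-2.74125 |R|=0.93560 →hi
  mid=-2.79265 |R|=1.01115 →lo
  mid=-2.76695 |R|=0.97270 →hi
  mid=-2.77980 |R|=0.99175 →hi
  ...
  [-2.78542,-2.78522] ⇒ x*=-2.7853
Interval (-2.7853, 0).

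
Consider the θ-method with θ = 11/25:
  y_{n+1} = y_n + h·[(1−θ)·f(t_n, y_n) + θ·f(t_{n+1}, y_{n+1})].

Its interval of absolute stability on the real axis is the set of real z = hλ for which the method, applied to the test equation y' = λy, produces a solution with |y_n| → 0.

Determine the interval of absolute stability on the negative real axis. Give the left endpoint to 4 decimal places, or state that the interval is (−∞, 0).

On y'=λy, z=hλ:
  y_{n+1} = y_n + z·[14/25·y_n + 11/25·y_{n+1}] ⇒ (1 − 11/25z)y_{n+1} = (1 + 14/25z)y_n
  R(z) = (1 + 14/25z)/(1 − 11/25z).

Solve |R(x)|<1 on ℝ⁻.
x=-1.2: |R|=0.2147
R=−1: 1+14/25x = −1+11/25x ⇒ -3/25x=2 ⇒ x=2/(-3/25)=-16.6667
Confirm numerically:
  x=-13.871: |R|=0.95277 <1
  x=-13.174: |R|=0.93833 <1
  x=-12.749: |R|=0.92887 <1
  x=-10.862: |R|=0.87947 <1
  x=-17.111: |R|=1.00625 >1
  x=-16.846: |R|=1.00256 >1
  x=-16.785: |R|=1.00169 >1
So |R|<1 on (-16.6667, 0).

(-16.6667, 0).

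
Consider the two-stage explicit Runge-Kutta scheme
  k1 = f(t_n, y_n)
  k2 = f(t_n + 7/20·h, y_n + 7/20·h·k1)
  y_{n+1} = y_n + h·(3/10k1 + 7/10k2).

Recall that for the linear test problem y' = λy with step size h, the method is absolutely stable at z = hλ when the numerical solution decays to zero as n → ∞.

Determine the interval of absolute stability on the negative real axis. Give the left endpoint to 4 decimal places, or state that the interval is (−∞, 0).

With y'=λy (z=hλ):
  k1=λy_n ⇒ h·k1=z·y_n;  k2=λ(1+7/20z)y_n ⇒ h·k2=z(1+7/20z)y_n
  y_{n+1}/y_n = 1 + 3/10z + 7/10z(1+7/20z) = 1 + z + 49/200z²
  so R(z) = 1 + z + 49/200z².

Find x<0 with |R(x)|<1.
x=-1.74: |R|=0.0018
R=1: x+49/200x²=0 ⇒ x=−200/49=-4.0816; min R=1−1/(4·49/200)=-0.0204>−1
Confirm numerically:
  x=-3.810: |R|=0.74644 <1
  x=-3.151: |R|=0.28156 <1
  x=-2.912: |R|=0.16554 <1
  x=-2.725: |R|=0.09428 <1
  x=-4.208: |R|=1.13028 >1
  x=-4.158: |R|=1.07780 >1
So |R|<1 on (-4.0816, 0).

(-4.0816, 0).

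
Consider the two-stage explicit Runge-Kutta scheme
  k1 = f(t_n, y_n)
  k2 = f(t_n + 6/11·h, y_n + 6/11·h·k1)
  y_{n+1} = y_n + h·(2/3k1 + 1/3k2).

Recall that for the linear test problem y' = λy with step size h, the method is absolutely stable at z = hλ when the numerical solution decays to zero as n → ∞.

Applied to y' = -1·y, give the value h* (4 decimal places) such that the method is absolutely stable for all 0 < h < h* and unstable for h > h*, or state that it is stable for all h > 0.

(-5.5000,0); λ=-1 ⇒ h* = (11/2)/1 = 5.5000.

On y'=λy, z=hλ:
  k1=λy_n ⇒ h·k1=z·y_n;  k2=λ(1+6/11z)y_n ⇒ h·k2=z(1+6/11z)y_n
  y_{n+1}/y_n = 1 + 2/3z + 1/3z(1+6/11z) = 1 + z + 2/11z²
  so R(z) = 1 + z + 2/11z².

Find x<0 with |R(x)|<1.
x=-1.29: |R|=0.0126
R=1: x+2/11x²=0 ⇒ x=−11/2=-5.5000; min R=1−1/(4·2/11)=-0.3750>−1
Confirm numerically:
  x=-5.459: |R|=0.95931 <1
  x=-4.825: |R|=0.40784 <1
  x=-4.303: |R|=0.06351 <1
  x=-3.642: |R|=0.23033 <1
  x=-6.100: |R|=1.66545 >1
  x=-6.050: |R|=1.60500 >1
Stable set (-5.5000, 0).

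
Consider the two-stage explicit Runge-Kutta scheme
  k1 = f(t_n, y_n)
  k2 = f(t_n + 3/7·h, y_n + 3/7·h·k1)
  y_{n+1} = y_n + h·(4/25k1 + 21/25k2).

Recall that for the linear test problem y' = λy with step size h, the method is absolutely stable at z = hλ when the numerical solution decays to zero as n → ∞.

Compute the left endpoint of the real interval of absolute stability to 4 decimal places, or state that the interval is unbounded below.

left endpoint -2.7778.

With y'=λy (z=hλ):
  k1=λy_n ⇒ h·k1=z·y_n;  k2=λ(1+3/7z)y_n ⇒ h·k2=z(1+3/7z)y_n
  y_{n+1}/y_n = 1 + 4/25z + 21/25z(1+3/7z) = 1 + z + 9/25z²
  so R(z) = 1 + z + 9/25z².

Solve |R(x)|<1 on ℝ⁻.
x=-0.74: |R|=0.4571
R=1: x+9/25x²=0 ⇒ x=−25/9=-2.7778; min R=1−1/(4·9/25)=0.3056>−1
Confirm numerically:
  x=-2.685: |R|=0.91032 <1
  x=-1.187: |R|=0.32023 <1
  x=-1.182: |R|=0.32096 <1
  x=-1.165: |R|=0.32360 <1
  x=-3.293: |R|=1.61079 >1
  x=-3.226: |R|=1.52055 >1
So |R|<1 on (-2.7778, 0).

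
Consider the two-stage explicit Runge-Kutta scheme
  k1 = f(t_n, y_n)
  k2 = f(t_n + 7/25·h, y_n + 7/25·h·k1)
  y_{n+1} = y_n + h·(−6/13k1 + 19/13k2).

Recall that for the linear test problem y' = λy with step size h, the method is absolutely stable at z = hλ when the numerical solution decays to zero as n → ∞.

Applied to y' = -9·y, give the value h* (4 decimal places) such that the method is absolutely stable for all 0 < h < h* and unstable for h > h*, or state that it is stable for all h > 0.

(-2.4436,0); λ=-9 ⇒ h* = (325/133)/9 = 0.2715.

On y'=λy, z=hλ:
  k1=λy_n ⇒ h·k1=z·y_n;  k2=λ(1+7/25z)y_n ⇒ h·k2=z(1+7/25z)y_n
  y_{n+1}/y_n = 1 − 6/13z + 19/13z(1+7/25z) = 1 + z + 133/325z²
  so R(z) = 1 + z + 133/325z².

Find x<0 with |R(x)|<1.
x=-1.74: |R|=0.4990
R=1: x+133/325x²=0 ⇒ x=−325/133=-2.4436; min R=1−1/(4·133/325)=0.3891>−1
Confirm numerically:
  x=-2.191: |R|=0.77350 <1
  x=-2.059: |R|=0.67593 <1
  x=-1.322: |R|=0.39321 <1
  x=-2.821: |R|=1.43568 >1
  x=-2.512: |R|=1.07031 >1
  x=-2.501: |R|=1.05874 >1
Interval (-2.4436, 0).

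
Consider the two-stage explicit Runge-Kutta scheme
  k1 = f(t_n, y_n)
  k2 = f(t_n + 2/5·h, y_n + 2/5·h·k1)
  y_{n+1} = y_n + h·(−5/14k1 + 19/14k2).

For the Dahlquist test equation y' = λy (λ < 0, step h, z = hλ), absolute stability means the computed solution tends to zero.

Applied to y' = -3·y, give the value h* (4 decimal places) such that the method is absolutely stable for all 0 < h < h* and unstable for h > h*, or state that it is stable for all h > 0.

(-1.8421,0); λ=-3 ⇒ h* = (35/19)/3 = 0.6140.

With y'=λy (z=hλ):
  k1=λy_n ⇒ h·k1=z·y_n;  k2=λ(1+2/5z)y_n ⇒ h·k2=z(1+2/5z)y_n
  y_{n+1}/y_n = 1 − 5/14z + 19/14z(1+2/5z) = 1 + z + 19/35z²
  R(z) = 1 + z + 19/35z².

Need |R(x)|<1, x<0.
x=-0.76: |R|=0.5536
R=1: x+19/35x²=0 ⇒ x=−35/19=-1.8421; min R=1−1/(4·19/35)=0.5395>−1
Confirm numerically:
  x=-1.617: |R|=0.80240 <1
  x=-1.360: |R|=0.64407 <1
  x=-0.916: |R|=0.53949 <1
  x=-2.425: |R|=1.76734 >1
  x=-2.408: |R|=1.73974 >1
  x=-2.107: |R|=1.30299 >1
Interval (-1.8421, 0).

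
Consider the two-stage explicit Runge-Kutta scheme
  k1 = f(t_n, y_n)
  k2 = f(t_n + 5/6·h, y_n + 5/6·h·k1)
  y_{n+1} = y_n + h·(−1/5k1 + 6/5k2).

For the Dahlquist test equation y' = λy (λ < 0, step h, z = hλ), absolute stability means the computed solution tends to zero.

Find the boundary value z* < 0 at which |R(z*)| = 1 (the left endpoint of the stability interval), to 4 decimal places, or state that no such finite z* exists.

Set f=λy, z=hλ:
  k1=λy_n ⇒ h·k1=z·y_n;  k2=λ(1+5/6z)y_n ⇒ h·k2=z(1+5/6z)y_n
  y_{n+1}/y_n = 1 − 1/5z + 6/5z(1+5/6z) = 1 + z + z²
  R(z) = 1 + z + z².

Need |R(x)|<1, x<0.
x=-1.6: |R|=1.9600
R=1: x+1x²=0 ⇒ x=−1=-1.0000; min R=1−1/(4·1)=0.7500>−1
Confirm numerically:
  x=-0.827: |R|=0.85693 <1
  x=-0.567: |R|=0.75449 <1
  x=-0.479: |R|=0.75044 <1
  x=-0.453: |R|=0.75221 <1
  x=-1.534: |R|=1.81916 >1
  x=-1.080: |R|=1.08640 >1
So |R|<1 on (-1.0000, 0).

z* = -1.0000.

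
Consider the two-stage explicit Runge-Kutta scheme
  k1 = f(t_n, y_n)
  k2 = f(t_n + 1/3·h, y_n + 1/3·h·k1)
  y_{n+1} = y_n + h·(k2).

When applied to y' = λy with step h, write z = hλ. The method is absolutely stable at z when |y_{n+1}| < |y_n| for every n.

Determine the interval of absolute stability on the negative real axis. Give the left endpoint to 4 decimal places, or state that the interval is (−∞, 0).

With y'=λy (z=hλ):
  k1=λy_n ⇒ h·k1=z·y_n;  k2=λ(1+1/3z)y_n ⇒ h·k2=z(1+1/3z)y_n
  y_{n+1}/y_n = 1 + z(1+1/3z) = 1 + z + 1/3z²
  ⇒ R(z) = 1 + z + 1/3z².

Find x<0 with |R(x)|<1.
x=-1.23: |R|=0.2743
R=1: x+1/3x²=0 ⇒ x=−3=-3.0000; min R=1−1/(4·1/3)=0.2500>−1
Confirm numerically:
  x=-2.954: |R|=0.95471 <1
  x=-2.459: |R|=0.55656 <1
  x=-1.933: |R|=0.31250 <1
  x=-1.876: |R|=0.29713 <1
  x=-3.522: |R|=1.61283 >1
  x=-3.499: |R|=1.58200 >1
Interval (-3.0000, 0).

(-3.0000, 0).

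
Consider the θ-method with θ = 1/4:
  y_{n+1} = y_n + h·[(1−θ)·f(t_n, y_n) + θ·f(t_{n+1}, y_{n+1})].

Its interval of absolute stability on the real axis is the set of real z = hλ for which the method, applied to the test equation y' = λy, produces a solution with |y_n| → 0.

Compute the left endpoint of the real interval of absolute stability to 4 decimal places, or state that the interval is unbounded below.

z* = -4.0000.

Set f=λy, z=hλ:
  y_{n+1} = y_n + z·[3/4·y_n + 1/4·y_{n+1}] ⇒ (1 − 1/4z)y_{n+1} = (1 + 3/4z)y_n
  Hence R(z) = (1 + 3/4z)/(1 − 1/4z).

Boundary: |R(x)|=1, x<0.
x=-1.38: |R|=0.0260
R=−1: 1+3/4x = −1+1/4x ⇒ -1/2x=2 ⇒ x=2/(-1/2)=-4.0000
Confirm numerically:
  x=-3.716: |R|=0.92639 <1
  x=-2.972: |R|=0.70511 <1
  x=-2.782: |R|=0.64081 <1
  x=-1.650: |R|=0.16814 <1
  x=-4.568: |R|=1.13259 >1
  x=-4.500: |R|=1.11765 >1
Stable set (-4.0000, 0).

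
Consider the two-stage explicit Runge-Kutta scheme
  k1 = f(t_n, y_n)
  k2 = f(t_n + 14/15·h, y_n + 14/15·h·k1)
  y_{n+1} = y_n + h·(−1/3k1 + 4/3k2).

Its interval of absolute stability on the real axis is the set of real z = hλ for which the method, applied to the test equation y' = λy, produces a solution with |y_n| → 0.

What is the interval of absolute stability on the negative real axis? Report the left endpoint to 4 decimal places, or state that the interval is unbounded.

Test eqn y'=λy, z=hλ:
  k1=λy_n ⇒ h·k1=z·y_n;  k2=λ(1+14/15z)y_n ⇒ h·k2=z(1+14/15z)y_n
  y_{n+1}/y_n = 1 − 1/3z + 4/3z(1+14/15z) = 1 + z + 56/45z²
  so R(z) = 1 + z + 56/45z².

Need |R(x)|<1, x<0.
x=-0.93: |R|=1.1463
R=1: x+56/45x²=0 ⇒ x=−45/56=-0.8036; min R=1−1/(4·56/45)=0.7991>−1
Confirm numerically:
  x=-0.755: |R|=0.95436 <1
  x=-0.693: |R|=0.90464 <1
  x=-0.373: |R|=0.80014 <1
  x=-1.308: |R|=1.82108 >1
  x=-1.290: |R|=1.78088 >1
So |R|<1 on (-0.8036, 0).

z∈(-0.8036,0).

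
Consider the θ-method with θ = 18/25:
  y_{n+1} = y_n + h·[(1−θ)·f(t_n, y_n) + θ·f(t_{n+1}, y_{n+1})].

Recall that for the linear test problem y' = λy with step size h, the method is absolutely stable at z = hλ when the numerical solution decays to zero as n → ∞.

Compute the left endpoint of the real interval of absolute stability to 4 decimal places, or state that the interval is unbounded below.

On y'=λy, z=hλ:
  y_{n+1} = y_n + z·[7/25·y_n + 18/25·y_{n+1}] ⇒ (1 − 18/25z)y_{n+1} = (1 + 7/25z)y_n
  R(z) = (1 + 7/25z)/(1 − 18/25z).

Solve |R(x)|<1 on ℝ⁻.
x=-0.68: |R|=0.5435
x=-2: |R|=0.1803
x=-10: |R|=0.2195
x=-100: |R|=0.3699
θ=18/25≥1/2 ⇒ |1+7/25x|<|1−18/25x| ∀x<0 ⇒ unbounded interval.

unbounded; (−∞, 0).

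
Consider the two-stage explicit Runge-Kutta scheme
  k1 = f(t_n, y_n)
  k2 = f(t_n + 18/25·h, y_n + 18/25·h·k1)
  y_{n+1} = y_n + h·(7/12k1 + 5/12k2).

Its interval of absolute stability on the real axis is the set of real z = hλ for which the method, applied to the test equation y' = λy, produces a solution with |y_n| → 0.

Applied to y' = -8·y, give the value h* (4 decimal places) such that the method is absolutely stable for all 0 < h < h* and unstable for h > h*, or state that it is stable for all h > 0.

(-3.3333,0); λ=-8 ⇒ h* = (10/3)/8 = 0.4167.

Test eqn y'=λy, z=hλ:
  k1=λy_n ⇒ h·k1=z·y_n;  k2=λ(1+18/25z)y_n ⇒ h·k2=z(1+18/25z)y_n
  y_{n+1}/y_n = 1 + 7/12z + 5/12z(1+18/25z) = 1 + z + 3/10z²
  Hence R(z) = 1 + z + 3/10z².

Find x<0 with |R(x)|<1.
x=-1.79: |R|=0.1712
R=1: x+3/10x²=0 ⇒ x=−10/3=-3.3333; min R=1−1/(4·3/10)=0.1667>−1
Confirm numerically:
  x=-3.279: |R|=0.94655 <1
  x=-2.721: |R|=0.50015 <1
  x=-2.181: |R|=0.24603 <1
  x=-1.632: |R|=0.16703 <1
  x=-3.841: |R|=1.58498 >1
  x=-3.782: |R|=1.50906 >1
  x=-3.480: |R|=1.15312 >1
Stable set (-3.3333, 0).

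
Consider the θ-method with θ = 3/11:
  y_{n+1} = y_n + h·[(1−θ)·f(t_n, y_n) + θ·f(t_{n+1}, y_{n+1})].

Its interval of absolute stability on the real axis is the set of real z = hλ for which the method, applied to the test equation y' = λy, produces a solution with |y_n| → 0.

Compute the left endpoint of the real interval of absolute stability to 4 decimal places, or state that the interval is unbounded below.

left endpoint -4.4000.

Test eqn y'=λy, z=hλ:
  y_{n+1} = y_n + z·[8/11·y_n + 3/11·y_{n+1}] ⇒ (1 − 3/11z)y_{n+1} = (1 + 8/11z)y_n
  Hence R(z) = (1 + 8/11z)/(1 − 3/11z).

Solve |R(x)|<1 on ℝ⁻.
x=-1.02: |R|=0.2020
R=−1: 1+8/11x = −1+3/11x ⇒ -5/11x=2 ⇒ x=2/(-5/11)=-4.4000
Confirm numerically:
  x=-3.906: |R|=0.89128 <1
  x=-3.264: |R|=0.72682 <1
  x=-3.240: |R|=0.72008 <1
  x=-4.985: |R|=1.11270 >1
  x=-4.817: |R|=1.08192 >1
  x=-4.483: |R|=1.01697 >1
Stable set (-4.4000, 0).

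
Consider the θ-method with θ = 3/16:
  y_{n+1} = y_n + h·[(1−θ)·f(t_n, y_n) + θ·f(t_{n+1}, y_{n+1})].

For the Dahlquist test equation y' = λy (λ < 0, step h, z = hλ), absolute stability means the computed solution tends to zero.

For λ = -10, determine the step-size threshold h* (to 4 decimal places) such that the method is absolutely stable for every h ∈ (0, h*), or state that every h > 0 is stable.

Set f=λy, z=hλ:
  y_{n+1} = y_n + z·[13/16·y_n + 3/16·y_{n+1}] ⇒ (1 − 3/16z)y_{n+1} = (1 + 13/16z)y_n
  R(z) = (1 + 13/16z)/(1 − 3/16z).

Solve |R(x)|<1 on ℝ⁻.
x=-1.11: |R|=0.0812
R=−1: 1+13/16x = −1+3/16x ⇒ -5/8x=2 ⇒ x=2/(-5/8)=-3.2000
Confirm numerically:
  x=-2.101: |R|=0.50724 <1
  x=-1.490: |R|=0.16463 <1
  x=-1.370: |R|=0.09000 <1
  x=-3.602: |R|=1.14997 >1
  x=-3.281: |R|=1.03134 >1
Interval (-3.2000, 0).

(-3.2000,0); λ=-10 ⇒ h* = (16/5)/10 = 0.3200.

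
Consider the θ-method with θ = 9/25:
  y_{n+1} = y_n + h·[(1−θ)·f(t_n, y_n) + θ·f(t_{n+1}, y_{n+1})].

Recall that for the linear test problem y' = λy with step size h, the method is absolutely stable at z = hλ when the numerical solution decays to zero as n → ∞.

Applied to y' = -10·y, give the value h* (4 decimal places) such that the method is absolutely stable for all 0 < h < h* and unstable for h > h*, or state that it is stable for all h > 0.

Test eqn y'=λy, z=hλ:
  y_{n+1} = y_n + z·[16/25·y_n + 9/25·y_{n+1}] ⇒ (1 − 9/25z)y_{n+1} = (1 + 16/25z)y_n
  R(z) = (1 + 16/25z)/(1 − 9/25z).

Find x<0 with |R(x)|<1.
x=-1.51: |R|=0.0218
R=−1: 1+16/25x = −1+9/25x ⇒ -7/25x=2 ⇒ x=2/(-7/25)=-7.1429
Confirm numerically:
  x=-6.812: |R|=0.97317 <1
  x=-4.192: |R|=0.67071 <1
  x=-3.496: |R|=0.54789 <1
  x=-7.597: |R|=1.03405 >1
  x=-7.575: |R|=1.03247 >1
  x=-7.467: |R|=1.02461 >1
So |R|<1 on (-7.1429, 0).

(-7.1429,0); λ=-10 ⇒ h* = (50/7)/10 = 0.7143.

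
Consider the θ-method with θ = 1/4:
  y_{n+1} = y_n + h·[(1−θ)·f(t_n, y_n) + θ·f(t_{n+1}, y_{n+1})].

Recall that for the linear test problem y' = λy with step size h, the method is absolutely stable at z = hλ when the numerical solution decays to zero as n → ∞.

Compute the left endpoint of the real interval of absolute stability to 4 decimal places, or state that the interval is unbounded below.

Test eqn y'=λy, z=hλ:
  y_{n+1} = y_n + z·[3/4·y_n + 1/4·y_{n+1}] ⇒ (1 − 1/4z)y_{n+1} = (1 + 3/4z)y_n
  Hence R(z) = (1 + 3/4z)/(1 − 1/4z).

Boundary: |R(x)|=1, x<0.
x=-0.73: |R|=0.3827
R=−1: 1+3/4x = −1+1/4x ⇒ -1/2x=2 ⇒ x=2/(-1/2)=-4.0000
Confirm numerically:
  x=-2.833: |R|=0.65842 <1
  x=-2.361: |R|=0.48467 <1
  x=-1.948: |R|=0.31002 <1
  x=-4.477: |R|=1.11254 >1
  x=-4.365: |R|=1.08727 >1
So |R|<1 on (-4.0000, 0).

z* = -4.0000.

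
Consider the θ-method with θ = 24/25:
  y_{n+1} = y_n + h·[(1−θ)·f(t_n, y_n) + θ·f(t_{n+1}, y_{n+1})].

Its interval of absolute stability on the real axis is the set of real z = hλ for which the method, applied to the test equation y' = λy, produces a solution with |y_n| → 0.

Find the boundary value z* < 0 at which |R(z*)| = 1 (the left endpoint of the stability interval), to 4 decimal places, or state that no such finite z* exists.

Test eqn y'=λy, z=hλ:
  y_{n+1} = y_n + z·[1/25·y_n + 24/25·y_{n+1}] ⇒ (1 − 24/25z)y_{n+1} = (1 + 1/25z)y_n
  Hence R(z) = (1 + 1/25z)/(1 − 24/25z).

Boundary: |R(x)|=1, x<0.
x=-1.75: |R|=0.3470
x=-2: |R|=0.3151
x=-10: |R|=0.0566
x=-100: |R|=0.0309
θ=24/25≥1/2 ⇒ |1+1/25x|<|1−24/25x| ∀x<0 ⇒ stable on all of ℝ⁻.

unbounded; (−∞, 0).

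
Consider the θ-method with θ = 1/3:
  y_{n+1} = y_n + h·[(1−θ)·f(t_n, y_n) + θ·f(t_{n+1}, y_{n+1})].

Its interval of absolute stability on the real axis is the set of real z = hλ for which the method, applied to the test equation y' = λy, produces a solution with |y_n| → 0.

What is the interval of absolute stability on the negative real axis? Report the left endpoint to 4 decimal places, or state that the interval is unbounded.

With y'=λy (z=hλ):
  y_{n+1} = y_n + z·[2/3·y_n + 1/3·y_{n+1}] ⇒ (1 − 1/3z)y_{n+1} = (1 + 2/3z)y_n
  so R(z) = (1 + 2/3z)/(1 − 1/3z).

Boundary: |R(x)|=1, x<0.
x=-0.89: |R|=0.3136
R=−1: 1+2/3x = −1+1/3x ⇒ -1/3x=2 ⇒ x=2/(-1/3)=-6.0000
Confirm numerically:
  x=-5.507: |R|=0.94205 <1
  x=-4.174: |R|=0.74547 <1
  x=-3.960: |R|=0.70690 <1
  x=-6.128: |R|=1.01402 >1
  x=-6.069: |R|=1.00761 >1
Stable set (-6.0000, 0).

z∈(-6.0000,0).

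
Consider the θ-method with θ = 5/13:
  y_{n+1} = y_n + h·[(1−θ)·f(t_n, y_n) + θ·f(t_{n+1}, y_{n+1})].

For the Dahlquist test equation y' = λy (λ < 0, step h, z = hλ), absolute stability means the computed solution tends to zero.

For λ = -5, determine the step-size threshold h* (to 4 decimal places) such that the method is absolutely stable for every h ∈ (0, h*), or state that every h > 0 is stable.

On y'=λy, z=hλ:
  y_{n+1} = y_n + z·[8/13·y_n + 5/13·y_{n+1}] ⇒ (1 − 5/13z)y_{n+1} = (1 + 8/13z)y_n
  so R(z) = (1 + 8/13z)/(1 − 5/13z).

Boundary: |R(x)|=1, x<0.
x=-0.93: |R|=0.3150
R=−1: 1+8/13x = −1+5/13x ⇒ -3/13x=2 ⇒ x=2/(-3/13)=-8.6667
Confirm numerically:
  x=-8.315: |R|=0.98067 <1
  x=-6.428: |R|=0.85122 <1
  x=-5.626: |R|=0.77822 <1
  x=-9.202: |R|=1.02722 >1
  x=-8.980: |R|=1.01623 >1
So |R|<1 on (-8.6667, 0).

(-8.6667,0); λ=-5 ⇒ h* = (26/3)/5 = 1.7333.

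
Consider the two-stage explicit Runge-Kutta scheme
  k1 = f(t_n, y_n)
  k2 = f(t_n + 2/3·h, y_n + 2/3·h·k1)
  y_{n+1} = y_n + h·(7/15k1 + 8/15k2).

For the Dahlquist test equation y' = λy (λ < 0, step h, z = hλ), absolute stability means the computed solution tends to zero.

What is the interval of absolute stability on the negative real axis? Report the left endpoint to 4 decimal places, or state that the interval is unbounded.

On y'=λy, z=hλ:
  k1=λy_n ⇒ h·k1=z·y_n;  k2=λ(1+2/3z)y_n ⇒ h·k2=z(1+2/3z)y_n
  y_{n+1}/y_n = 1 + 7/15z + 8/15z(1+2/3z) = 1 + z + 16/45z²
  ⇒ R(z) = 1 + z + 16/45z².

Need |R(x)|<1, x<0.
x=-1.04: |R|=0.3446
R=1: x+16/45x²=0 ⇒ x=−45/16=-2.8125; min R=1−1/(4·16/45)=0.2969>−1
Confirm numerically:
  x=-2.587: |R|=0.79258 <1
  x=-2.121: |R|=0.47852 <1
  x=-1.185: |R|=0.31428 <1
  x=-3.206: |R|=1.44856 >1
  x=-3.067: |R|=1.27753 >1
  x=-3.055: |R|=1.26341 >1
So |R|<1 on (-2.8125, 0).

z∈(-2.8125,0).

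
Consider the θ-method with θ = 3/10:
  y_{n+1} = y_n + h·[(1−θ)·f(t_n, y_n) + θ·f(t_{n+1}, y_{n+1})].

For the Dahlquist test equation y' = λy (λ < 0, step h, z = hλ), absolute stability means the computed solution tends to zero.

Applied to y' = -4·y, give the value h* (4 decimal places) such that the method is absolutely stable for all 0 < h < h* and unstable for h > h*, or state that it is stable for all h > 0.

(-5.0000,0); λ=-4 ⇒ h* = (5)/4 = 1.2500.

On y'=λy, z=hλ:
  y_{n+1} = y_n + z·[7/10·y_n + 3/10·y_{n+1}] ⇒ (1 − 3/10z)y_{n+1} = (1 + 7/10z)y_n
  so R(z) = (1 + 7/10z)/(1 − 3/10z).

Need |R(x)|<1, x<0.
x=-1.02: |R|=0.2190
R=−1: 1+7/10x = −1+3/10x ⇒ -2/5x=2 ⇒ x=2/(-2/5)=-5.0000
Confirm numerically:
  x=-4.900: |R|=0.98381 <1
  x=-3.929: |R|=0.80337 <1
  x=-3.570: |R|=0.72380 <1
  x=-5.443: |R|=1.06730 >1
  x=-5.330: |R|=1.05079 >1
Interval (-5.0000, 0).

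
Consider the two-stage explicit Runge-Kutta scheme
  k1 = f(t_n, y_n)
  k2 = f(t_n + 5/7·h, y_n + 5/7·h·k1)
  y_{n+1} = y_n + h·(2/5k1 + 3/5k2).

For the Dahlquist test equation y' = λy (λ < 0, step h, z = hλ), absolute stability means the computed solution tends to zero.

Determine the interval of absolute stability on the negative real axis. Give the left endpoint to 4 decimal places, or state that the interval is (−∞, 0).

(-2.3333, 0).

Set f=λy, z=hλ:
  k1=λy_n ⇒ h·k1=z·y_n;  k2=λ(1+5/7z)y_n ⇒ h·k2=z(1+5/7z)y_n
  y_{n+1}/y_n = 1 + 2/5z + 3/5z(1+5/7z) = 1 + z + 3/7z²
  ⇒ R(z) = 1 + z + 3/7z².

Boundary: |R(x)|=1, x<0.
x=-1.58: |R|=0.4899
R=1: x+3/7x²=0 ⇒ x=−7/3=-2.3333; min R=1−1/(4·3/7)=0.4167>−1
Confirm numerically:
  x=-2.298: |R|=0.96520 <1
  x=-2.009: |R|=0.72075 <1
  x=-1.562: |R|=0.48365 <1
  x=-1.011: |R|=0.42705 <1
  x=-2.888: |R|=1.68652 >1
  x=-2.819: |R|=1.58675 >1
  x=-2.402: |R|=1.07069 >1
Interval (-2.3333, 0).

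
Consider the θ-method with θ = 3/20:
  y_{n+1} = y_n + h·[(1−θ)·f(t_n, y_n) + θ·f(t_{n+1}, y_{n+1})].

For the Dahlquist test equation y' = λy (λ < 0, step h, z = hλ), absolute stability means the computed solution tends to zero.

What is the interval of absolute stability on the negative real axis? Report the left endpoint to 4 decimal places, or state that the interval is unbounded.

On y'=λy, z=hλ:
  y_{n+1} = y_n + z·[17/20·y_n + 3/20·y_{n+1}] ⇒ (1 − 3/20z)y_{n+1} = (1 + 17/20z)y_n
  R(z) = (1 + 17/20z)/(1 − 3/20z).

Find x<0 with |R(x)|<1.
x=-0.68: |R|=0.3829
R=−1: 1+17/20x = −1+3/20x ⇒ -7/10x=2 ⇒ x=2/(-7/10)=-2.8571
Confirm numerically:
  x=-2.288: |R|=0.70339 <1
  x=-1.743: |R|=0.38174 <1
  x=-1.537: |R|=0.24903 <1
  x=-3.145: |R|=1.13691 >1
  x=-2.996: |R|=1.06706 >1
  x=-2.881: |R|=1.01166 >1
Interval (-2.8571, 0).

z∈(-2.8571,0).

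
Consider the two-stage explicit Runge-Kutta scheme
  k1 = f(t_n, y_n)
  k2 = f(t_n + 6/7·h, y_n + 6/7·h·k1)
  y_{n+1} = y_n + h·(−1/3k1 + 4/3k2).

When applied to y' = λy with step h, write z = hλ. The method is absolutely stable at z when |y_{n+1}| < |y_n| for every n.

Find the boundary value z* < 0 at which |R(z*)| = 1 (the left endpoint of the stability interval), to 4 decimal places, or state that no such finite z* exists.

z* = -0.8750.

Test eqn y'=λy, z=hλ:
  k1=λy_n ⇒ h·k1=z·y_n;  k2=λ(1+6/7z)y_n ⇒ h·k2=z(1+6/7z)y_n
  y_{n+1}/y_n = 1 − 1/3z + 4/3z(1+6/7z) = 1 + z + 8/7z²
  so R(z) = 1 + z + 8/7z².

Boundary: |R(x)|=1, x<0.
x=-1.78: |R|=2.8410
R=1: x+8/7x²=0 ⇒ x=−7/8=-0.8750; min R=1−1/(4·8/7)=0.7812>−1
Confirm numerically:
  x=-0.735: |R|=0.88240 <1
  x=-0.710: |R|=0.86611 <1
  x=-0.553: |R|=0.79650 <1
  x=-1.355: |R|=1.74331 >1
  x=-1.014: |R|=1.16108 >1
Stable set (-0.8750, 0).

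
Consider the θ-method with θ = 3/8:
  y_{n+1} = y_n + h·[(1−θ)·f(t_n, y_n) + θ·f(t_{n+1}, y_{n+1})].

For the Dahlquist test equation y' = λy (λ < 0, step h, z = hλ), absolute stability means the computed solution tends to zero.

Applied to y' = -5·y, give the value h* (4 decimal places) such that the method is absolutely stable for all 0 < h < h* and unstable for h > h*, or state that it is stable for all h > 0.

(-8.0000,0); λ=-5 ⇒ h* = (8)/5 = 1.6000.

Test eqn y'=λy, z=hλ:
  y_{n+1} = y_n + z·[5/8·y_n + 3/8·y_{n+1}] ⇒ (1 − 3/8z)y_{n+1} = (1 + 5/8z)y_n
  so R(z) = (1 + 5/8z)/(1 − 3/8z).

Need |R(x)|<1, x<0.
x=-1.11: |R|=0.2162
R=−1: 1+5/8x = −1+3/8x ⇒ -1/4x=2 ⇒ x=2/(-1/4)=-8.0000
Confirm numerically:
  x=-6.120: |R|=0.85736 <1
  x=-5.400: |R|=0.78512 <1
  x=-3.810: |R|=0.56871 <1
  x=-3.517: |R|=0.51668 <1
  x=-8.587: |R|=1.03477 >1
  x=-8.504: |R|=1.03008 >1
  x=-8.309: |R|=1.01877 >1
Interval (-8.0000, 0).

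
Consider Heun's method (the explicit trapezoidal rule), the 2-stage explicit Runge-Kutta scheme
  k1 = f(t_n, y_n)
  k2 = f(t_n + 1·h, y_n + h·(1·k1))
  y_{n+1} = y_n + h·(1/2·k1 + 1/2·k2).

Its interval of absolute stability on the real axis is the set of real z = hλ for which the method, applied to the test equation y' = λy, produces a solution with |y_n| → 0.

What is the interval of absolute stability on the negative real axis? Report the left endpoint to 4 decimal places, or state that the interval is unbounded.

(-2.0000, 0).

Test eqn y'=λy, z=hλ:
  order 2, 2-stage ⇒ R(z)=1+z+z^2/2
  (e.g. R(-1.72)=0.75920, |R|=0.75920)

Need |R(x)|<1, x<0.
x=-1.72: |R|=0.7592
|R(-1.9)|=0.9050 |R(-1.54)|=0.6458 |R(-1.22)|=0.5242
Bisect:
  x_lo=-2.4427 |R|=1.5407  x_hi=-0.0567 |R|=0.9449
  mid=-1.24967 |R|=0.53117 →hi
  mid=-1.84617 |R|=0.85800 →hi
  mid=-2.14442 |R|=1.15485 →lo
  mid=-1.99530 |R|=0.99531 →hi
  mid=-2.06986 |R|=1.07230 →lo
  mid=-2.03258 |R|=1.03311 →lo
  mid=-2.01394 |R|=1.01404 →lo
  mid=-2.00462 |R|=1.00463 →lo
  mid=-1.99996 |R|=0.99996 →hi
  mid=-2.00229 |R|=1.00229 →lo
  ...
  [-2.00010,-1.99996] ⇒ x*=-2.0000
Interval (-2.0000, 0).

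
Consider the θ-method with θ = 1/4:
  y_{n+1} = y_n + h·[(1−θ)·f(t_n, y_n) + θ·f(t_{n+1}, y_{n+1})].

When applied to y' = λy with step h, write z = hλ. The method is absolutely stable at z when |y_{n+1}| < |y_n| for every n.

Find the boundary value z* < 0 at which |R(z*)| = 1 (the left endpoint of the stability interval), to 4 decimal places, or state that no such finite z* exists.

Set f=λy, z=hλ:
  y_{n+1} = y_n + z·[3/4·y_n + 1/4·y_{n+1}] ⇒ (1 − 1/4z)y_{n+1} = (1 + 3/4z)y_n
  ⇒ R(z) = (1 + 3/4z)/(1 − 1/4z).

Solve |R(x)|<1 on ℝ⁻.
x=-1.23: |R|=0.0593
R=−1: 1+3/4x = −1+1/4x ⇒ -1/2x=2 ⇒ x=2/(-1/2)=-4.0000
Confirm numerically:
  x=-3.648: |R|=0.90795 <1
  x=-3.401: |R|=0.83813 <1
  x=-1.821: |R|=0.25133 <1
  x=-1.678: |R|=0.18211 <1
  x=-4.409: |R|=1.09728 >1
  x=-4.406: |R|=1.09660 >1
  x=-4.339: |R|=1.08130 >1
Stable set (-4.0000, 0).

left endpoint -4.0000.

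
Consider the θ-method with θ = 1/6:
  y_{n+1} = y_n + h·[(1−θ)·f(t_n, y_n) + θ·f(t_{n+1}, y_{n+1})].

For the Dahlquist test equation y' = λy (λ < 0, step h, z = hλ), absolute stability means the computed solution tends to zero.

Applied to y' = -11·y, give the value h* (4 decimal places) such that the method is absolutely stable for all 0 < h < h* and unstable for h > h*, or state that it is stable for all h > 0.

With y'=λy (z=hλ):
  y_{n+1} = y_n + z·[5/6·y_n + 1/6·y_{n+1}] ⇒ (1 − 1/6z)y_{n+1} = (1 + 5/6z)y_n
  R(z) = (1 + 5/6z)/(1 − 1/6z).

Boundary: |R(x)|=1, x<0.
x=-1.34: |R|=0.0954
R=−1: 1+5/6x = −1+1/6x ⇒ -2/3x=2 ⇒ x=2/(-2/3)=-3.0000
Confirm numerically:
  x=-2.968: |R|=0.98573 <1
  x=-2.895: |R|=0.95278 <1
  x=-2.829: |R|=0.92253 <1
  x=-3.492: |R|=1.20733 >1
  x=-3.378: |R|=1.16123 >1
  x=-3.223: |R|=1.09671 >1
Interval (-3.0000, 0).

(-3.0000,0); λ=-11 ⇒ h* = (3)/11 = 0.2727.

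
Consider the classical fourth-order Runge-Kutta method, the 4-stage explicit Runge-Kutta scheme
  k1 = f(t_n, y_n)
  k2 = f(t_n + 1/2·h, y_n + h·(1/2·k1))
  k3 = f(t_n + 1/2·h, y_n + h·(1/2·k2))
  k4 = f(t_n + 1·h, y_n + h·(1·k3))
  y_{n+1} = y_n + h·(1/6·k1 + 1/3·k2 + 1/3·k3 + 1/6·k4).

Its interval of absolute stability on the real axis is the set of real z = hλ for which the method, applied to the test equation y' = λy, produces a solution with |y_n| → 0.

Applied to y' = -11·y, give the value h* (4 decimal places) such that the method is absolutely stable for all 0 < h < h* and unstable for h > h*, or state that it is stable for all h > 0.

(-2.7853,0); λ=-11 ⇒ h* = 0.2532.

With y'=λy (z=hλ):
  order 4, 4-stage ⇒ R(z)=1+z+z^2/2+z^3/6+z^4/24
  (e.g. R(-0.33)=0.71895, |R|=0.71895)

Need |R(x)|<1, x<0.
x=-0.33: |R|=0.7190
|R(-2.19)|=0.4159 |R(-1.38)|=0.2853 |R(-0.7)|=0.4978
Bisect:
  x_lo=-3.1616 |R|=1.7324  x_hi=-0.2005 |R|=0.8183
  mid=-1.68107 |R|=0.27291 →hi
  mid=-2.42135 |R|=0.57633 →hi
  mid=-2.79149 |R|=1.00939 →lo
  mid=-2.60642 |R|=0.76215 →hi
  mid=-2.69896 |R|=0.87745 →hi
  mid=-2.74523 |R|=0.94125 →hi
  mid=-2.76836 |R|=0.97477 →hi
  mid=-2.77993 |R|=0.99194 →hi
  ...
  [-2.78535,-2.78517] ⇒ x*=-2.7853
Interval (-2.7853, 0).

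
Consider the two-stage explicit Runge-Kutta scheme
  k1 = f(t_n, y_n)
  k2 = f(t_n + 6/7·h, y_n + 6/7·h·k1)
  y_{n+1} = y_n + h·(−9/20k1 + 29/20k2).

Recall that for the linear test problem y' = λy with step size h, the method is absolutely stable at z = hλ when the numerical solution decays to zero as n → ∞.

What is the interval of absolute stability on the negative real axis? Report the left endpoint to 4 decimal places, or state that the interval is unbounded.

With y'=λy (z=hλ):
  k1=λy_n ⇒ h·k1=z·y_n;  k2=λ(1+6/7z)y_n ⇒ h·k2=z(1+6/7z)y_n
  y_{n+1}/y_n = 1 − 9/20z + 29/20z(1+6/7z) = 1 + z + 87/70z²
  Hence R(z) = 1 + z + 87/70z².

Boundary: |R(x)|=1, x<0.
x=-1.31: |R|=1.8229
R=1: x+87/70x²=0 ⇒ x=−70/87=-0.8046; min R=1−1/(4·87/70)=0.7989>−1
Confirm numerically:
  x=-0.781: |R|=0.97709 <1
  x=-0.681: |R|=0.89539 <1
  x=-0.400: |R|=0.79886 <1
  x=-1.129: |R|=1.45520 >1
  x=-1.111: |R|=1.42308 >1
Interval (-0.8046, 0).

z∈(-0.8046,0).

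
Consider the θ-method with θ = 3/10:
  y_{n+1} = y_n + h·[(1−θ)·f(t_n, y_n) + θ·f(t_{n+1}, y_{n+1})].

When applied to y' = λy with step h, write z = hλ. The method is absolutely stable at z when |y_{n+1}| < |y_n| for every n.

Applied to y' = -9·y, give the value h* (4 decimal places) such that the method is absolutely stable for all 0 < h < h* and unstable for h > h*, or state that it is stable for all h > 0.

Set f=λy, z=hλ:
  y_{n+1} = y_n + z·[7/10·y_n + 3/10·y_{n+1}] ⇒ (1 − 3/10z)y_{n+1} = (1 + 7/10z)y_n
  ⇒ R(z) = (1 + 7/10z)/(1 − 3/10z).

Find x<0 with |R(x)|<1.
x=-0.75: |R|=0.3878
R=−1: 1+7/10x = −1+3/10x ⇒ -2/5x=2 ⇒ x=2/(-2/5)=-5.0000
Confirm numerically:
  x=-4.094: |R|=0.83736 <1
  x=-3.850: |R|=0.78654 <1
  x=-3.127: |R|=0.61344 <1
  x=-2.435: |R|=0.40711 <1
  x=-5.484: |R|=1.07319 >1
  x=-5.366: |R|=1.05610 >1
So |R|<1 on (-5.0000, 0).

(-5.0000,0); λ=-9 ⇒ h* = (5)/9 = 0.5556.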